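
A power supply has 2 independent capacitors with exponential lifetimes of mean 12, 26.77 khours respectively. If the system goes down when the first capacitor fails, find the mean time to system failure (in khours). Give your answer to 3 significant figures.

8.29

The first failure time is exponential with rate Σλ_i = 1/12 + 1/26.77 = 0.120689 per khour.
E[min] = 1/Σλ = 1/0.120689 = 8.28579 khours.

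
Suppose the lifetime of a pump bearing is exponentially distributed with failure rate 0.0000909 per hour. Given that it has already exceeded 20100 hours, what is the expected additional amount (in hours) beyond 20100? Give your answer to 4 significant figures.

11000

By memorylessness, the remaining amount past any threshold is again Exp(λ) with mean 1/λ = 11001.1 hours.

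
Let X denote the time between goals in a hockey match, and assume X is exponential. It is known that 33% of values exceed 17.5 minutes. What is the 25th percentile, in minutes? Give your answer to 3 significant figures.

e^(−λ·17.5) = 0.33 ⇒ λ = −ln(0.33)/17.5 = 0.0633521.
25th percentile: 1 − e^(−λt) = 0.25, t = −ln(0.75)/λ = 4.541 minutes.

4.54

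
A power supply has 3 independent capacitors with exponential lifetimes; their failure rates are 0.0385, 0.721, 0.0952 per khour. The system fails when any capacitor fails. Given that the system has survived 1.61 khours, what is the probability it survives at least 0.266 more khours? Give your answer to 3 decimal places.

Time to first failure ~ Exp(Σλ) with Σλ = 0.8547.
By memorylessness, P(T > 1.61+0.266 | T > 1.61) = P(T > 0.266) = e^(−0.8547·0.266) ≈ 0.797.

0.797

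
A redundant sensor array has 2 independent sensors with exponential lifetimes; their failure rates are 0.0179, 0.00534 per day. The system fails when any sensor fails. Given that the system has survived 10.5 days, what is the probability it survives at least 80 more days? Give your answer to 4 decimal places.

0.1558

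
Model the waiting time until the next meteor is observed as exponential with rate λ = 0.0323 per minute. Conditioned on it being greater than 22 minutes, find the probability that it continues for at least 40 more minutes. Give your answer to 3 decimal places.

0.275

P(X > s+t | X > s) = e^(−λ(s+t))/e^(−λs) = e^(−λt), independent of s = 22.
P(X > 40) = e^(−1.292) ≈ 0.275.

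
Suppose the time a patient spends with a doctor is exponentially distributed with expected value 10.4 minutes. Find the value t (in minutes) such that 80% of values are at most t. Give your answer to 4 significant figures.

16.74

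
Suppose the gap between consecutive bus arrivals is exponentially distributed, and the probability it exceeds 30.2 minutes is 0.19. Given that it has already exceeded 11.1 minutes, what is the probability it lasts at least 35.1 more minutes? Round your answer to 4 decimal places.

From e^(−λ·30.2) = 0.19, λ = −ln(0.19)/30.2 = 0.0549911.
Memoryless: P(X > 11.1+35.1 | X > 11.1) = P(X > 35.1) = e^(−0.0549911·35.1) ≈ 0.1451.

0.1451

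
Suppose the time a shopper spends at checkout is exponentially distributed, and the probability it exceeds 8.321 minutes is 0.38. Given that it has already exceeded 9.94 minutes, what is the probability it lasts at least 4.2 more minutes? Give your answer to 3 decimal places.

0.614

From e^(−λ·8.321) = 0.38, λ = −ln(0.38)/8.321 = 0.116282.
Memoryless: P(X > 9.94+4.2 | X > 9.94) = P(X > 4.2) = e^(−0.116282·4.2) ≈ 0.614.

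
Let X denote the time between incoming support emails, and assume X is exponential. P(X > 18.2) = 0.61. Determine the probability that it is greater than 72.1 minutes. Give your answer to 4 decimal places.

e^(−λ·18.2) = 0.61 ⇒ λ = −ln(0.61)/18.2 = 0.0271591.
P(X > 72.1) = e^(−0.0271591·72.1) = e^(−1.9582) ≈ 0.1411.

0.1411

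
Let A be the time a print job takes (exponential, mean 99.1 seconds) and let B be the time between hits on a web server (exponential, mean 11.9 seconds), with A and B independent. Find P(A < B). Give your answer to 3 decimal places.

0.107

λ_1 = 1/99.1 = 0.0100908, λ_2 = 1/11.9 = 0.0840336.
For independent exponentials, P(A < B) = λ_1/(λ_1+λ_2) = 0.0100908/0.0941244 ≈ 0.107.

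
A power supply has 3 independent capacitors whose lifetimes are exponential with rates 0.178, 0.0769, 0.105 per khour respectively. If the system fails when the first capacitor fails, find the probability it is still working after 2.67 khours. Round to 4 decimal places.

0.3825

The time to first failure is exponential with rate Σλ = 0.178 + 0.0769 + 0.105 = 0.3599.
P(min > 2.67) = e^(−0.3599·2.67) = e^(−0.96093) ≈ 0.3825.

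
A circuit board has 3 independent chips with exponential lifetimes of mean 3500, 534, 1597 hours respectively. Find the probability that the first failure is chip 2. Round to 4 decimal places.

0.6725

Rates: λ_i = 1/mean_i → 0.000285714, 0.00187266, 0.000626174; Σλ = 0.00278455.
P(chip 2 first) = λ_2/Σλ = 0.00187266/0.00278455 ≈ 0.6725.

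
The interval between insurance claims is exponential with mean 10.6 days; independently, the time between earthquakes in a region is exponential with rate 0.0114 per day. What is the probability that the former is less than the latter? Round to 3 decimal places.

0.892

λ_1 = 1/10.6 = 0.0943396, λ_2 = 0.0114.
For independent exponentials, P(the former < the latter) = λ_1/(λ_1+λ_2) = 0.0943396/0.10574 ≈ 0.892.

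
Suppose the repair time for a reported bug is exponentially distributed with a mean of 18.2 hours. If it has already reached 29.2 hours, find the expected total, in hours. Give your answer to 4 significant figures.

47.40

The rate is λ = 1/18.2 = 0.0549451 per hour.
By memorylessness, E[X | X > 29.2] = 29.2 + 1/λ = 29.2 + 18.2 = 47.4 hours.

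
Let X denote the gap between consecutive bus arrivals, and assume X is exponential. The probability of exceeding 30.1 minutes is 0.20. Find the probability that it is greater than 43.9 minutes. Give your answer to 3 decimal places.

0.096

e^(−λ·30.1) = 0.20 ⇒ λ = −ln(0.20)/30.1 = 0.0534697.
P(X > 43.9) = e^(−0.0534697·43.9) = e^(−2.3473) ≈ 0.096.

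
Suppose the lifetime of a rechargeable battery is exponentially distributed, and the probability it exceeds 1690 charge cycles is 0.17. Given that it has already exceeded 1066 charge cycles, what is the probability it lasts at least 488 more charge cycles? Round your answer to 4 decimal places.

0.5995

From e^(−λ·1690) = 0.17, λ = −ln(0.17)/1690 = 0.0010485.
Memoryless: P(X > 1066+488 | X > 1066) = P(X > 488) = e^(−0.0010485·488) ≈ 0.5995.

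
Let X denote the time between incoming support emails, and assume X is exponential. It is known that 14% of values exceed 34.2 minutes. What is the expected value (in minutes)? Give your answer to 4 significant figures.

e^(−λ·34.2) = 0.14 ⇒ λ = −ln(0.14)/34.2 = 0.0574887.
Mean = 1/λ = 17.3947 minutes.

17.39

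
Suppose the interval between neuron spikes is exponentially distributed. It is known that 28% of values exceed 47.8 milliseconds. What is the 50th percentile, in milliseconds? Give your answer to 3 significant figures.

26.0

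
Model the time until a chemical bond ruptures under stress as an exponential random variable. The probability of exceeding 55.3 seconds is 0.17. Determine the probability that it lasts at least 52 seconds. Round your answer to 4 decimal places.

e^(−λ·55.3) = 0.17 ⇒ λ = −ln(0.17)/55.3 = 0.0320426.
P(X > 52) = e^(−0.0320426·52) = e^(−1.6662) ≈ 0.1890.

0.1890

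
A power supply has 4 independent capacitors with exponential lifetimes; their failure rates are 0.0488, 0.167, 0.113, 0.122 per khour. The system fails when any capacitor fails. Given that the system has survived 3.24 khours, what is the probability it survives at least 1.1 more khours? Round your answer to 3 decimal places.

Time to first failure ~ Exp(Σλ) with Σλ = 0.4508.
By memorylessness, P(T > 3.24+1.1 | T > 3.24) = P(T > 1.1) = e^(−0.4508·1.1) ≈ 0.609.

0.609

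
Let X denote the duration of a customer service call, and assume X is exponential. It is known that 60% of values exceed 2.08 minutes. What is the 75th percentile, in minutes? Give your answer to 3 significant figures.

e^(−λ·2.08) = 0.60 ⇒ λ = −ln(0.60)/2.08 = 0.245589.
75th percentile: 1 − e^(−λt) = 0.75, t = −ln(0.25)/λ = 5.64477 minutes.

5.64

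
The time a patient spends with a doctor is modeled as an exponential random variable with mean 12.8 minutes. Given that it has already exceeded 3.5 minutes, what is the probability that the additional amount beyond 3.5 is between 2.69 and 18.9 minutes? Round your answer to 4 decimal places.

0.5820

The rate is λ = 1/12.8 = 0.078125 per minute.
Memoryless: the residual past 3.5 is again Exp(λ).
P(2.69 < residual < 18.9) = e^(−λ·2.69) − e^(−λ·18.9) = 0.81046 − 0.22842 ≈ 0.5820.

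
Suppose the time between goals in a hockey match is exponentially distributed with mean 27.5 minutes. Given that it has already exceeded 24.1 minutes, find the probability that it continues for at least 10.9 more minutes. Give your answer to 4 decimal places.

0.6728

The rate is λ = 1/27.5 = 0.0363636 per minute.
P(X > s+t | X > s) = e^(−λ(s+t))/e^(−λs) = e^(−λt), independent of s = 24.1.
P(X > 10.9) = e^(−0.39636) ≈ 0.6728.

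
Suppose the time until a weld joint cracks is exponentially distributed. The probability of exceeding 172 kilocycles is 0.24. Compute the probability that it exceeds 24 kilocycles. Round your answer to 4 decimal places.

e^(−λ·172) = 0.24 ⇒ λ = −ln(0.24)/172 = 0.00829719.
P(X > 24) = e^(−0.00829719·24) = e^(−0.19913) ≈ 0.8194.

0.8194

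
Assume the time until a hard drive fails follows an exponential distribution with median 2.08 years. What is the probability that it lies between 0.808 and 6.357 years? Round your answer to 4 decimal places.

0.6437

For an exponential, median = ln(2)/λ, so λ = ln 2 / 2.08 = 0.333244 per year.
P(0.808 < X < 6.357) = e^(−λ·0.808) − e^(−λ·6.357) = 0.76394 − 0.12022 ≈ 0.6437.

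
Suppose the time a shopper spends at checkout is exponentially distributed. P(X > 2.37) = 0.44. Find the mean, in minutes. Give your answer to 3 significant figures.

2.89

e^(−λ·2.37) = 0.44 ⇒ λ = −ln(0.44)/2.37 = 0.346405.
Mean = 1/λ = 2.88679 minutes.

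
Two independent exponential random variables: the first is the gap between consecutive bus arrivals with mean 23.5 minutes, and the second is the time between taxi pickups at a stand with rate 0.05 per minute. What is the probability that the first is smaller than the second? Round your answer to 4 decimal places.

λ_1 = 1/23.5 = 0.0425532, λ_2 = 0.05.
For independent exponentials, P(the first < the second) = λ_1/(λ_1+λ_2) = 0.0425532/0.0925532 ≈ 0.4598.

0.4598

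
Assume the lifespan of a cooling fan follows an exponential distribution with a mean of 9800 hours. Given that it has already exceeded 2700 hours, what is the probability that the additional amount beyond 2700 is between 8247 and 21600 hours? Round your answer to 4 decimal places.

The rate is λ = 1/9800 = 0.000102041 per hour.
Memoryless: the residual past 2700 is again Exp(λ).
P(8247 < residual < 21600) = e^(−λ·8247) − e^(−λ·21600) = 0.43105 − 0.11035 ≈ 0.3207.

0.3207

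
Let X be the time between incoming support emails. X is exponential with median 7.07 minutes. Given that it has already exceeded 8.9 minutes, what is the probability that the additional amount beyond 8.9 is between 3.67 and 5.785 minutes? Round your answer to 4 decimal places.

For an exponential, median = ln(2)/λ, so λ = ln 2 / 7.07 = 0.0980406 per minute.
Memoryless: the residual past 8.9 is again Exp(λ).
P(3.67 < residual < 5.785) = e^(−λ·3.67) − e^(−λ·5.785) = 0.69781 − 0.56713 ≈ 0.1307.

0.1307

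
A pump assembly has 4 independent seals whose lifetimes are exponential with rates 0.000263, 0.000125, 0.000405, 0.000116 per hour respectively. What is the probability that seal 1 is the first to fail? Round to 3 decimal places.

The time to first failure is exponential with rate Σλ = 0.000263 + 0.000125 + 0.000405 + 0.000116 = 0.000909.
P(seal 1 first) = λ_1/Σλ = 0.000263/0.000909 ≈ 0.289.

0.289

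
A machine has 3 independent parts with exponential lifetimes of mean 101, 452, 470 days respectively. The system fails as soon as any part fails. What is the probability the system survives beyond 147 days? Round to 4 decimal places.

0.1233

The first failure time is exponential with rate Σλ_i = 1/101 + 1/452 + 1/470 = 0.014241 per day.
P(min > 147) = e^(−0.014241·147) = e^(−2.0934) ≈ 0.1233.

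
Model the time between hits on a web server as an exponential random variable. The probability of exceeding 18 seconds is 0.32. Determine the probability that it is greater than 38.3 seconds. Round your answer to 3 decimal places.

0.089

e^(−λ·18) = 0.32 ⇒ λ = −ln(0.32)/18 = 0.0633019.
P(X > 38.3) = e^(−0.0633019·38.3) = e^(−2.4245) ≈ 0.089.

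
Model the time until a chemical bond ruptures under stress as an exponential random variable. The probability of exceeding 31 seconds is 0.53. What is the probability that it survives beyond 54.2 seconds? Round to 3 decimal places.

e^(−λ·31) = 0.53 ⇒ λ = −ln(0.53)/31 = 0.0204799.
P(X > 54.2) = e^(−0.0204799·54.2) = e^(−1.11) ≈ 0.330.

0.330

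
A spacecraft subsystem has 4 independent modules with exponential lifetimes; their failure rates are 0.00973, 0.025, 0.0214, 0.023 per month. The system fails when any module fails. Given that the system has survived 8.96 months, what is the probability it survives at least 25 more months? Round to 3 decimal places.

0.138

Time to first failure ~ Exp(Σλ) with Σλ = 0.07913.
By memorylessness, P(T > 8.96+25 | T > 8.96) = P(T > 25) = e^(−0.07913·25) ≈ 0.138.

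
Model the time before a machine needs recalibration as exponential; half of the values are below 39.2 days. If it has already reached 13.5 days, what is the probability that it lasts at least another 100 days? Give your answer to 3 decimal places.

0.171

For an exponential, median = ln(2)/λ, so λ = ln 2 / 39.2 = 0.0176823 per day.
By the memoryless property, P(X > 13.5+100 | X > 13.5) = P(X > 100).
P(X > 100) = e^(−1.7682) ≈ 0.171.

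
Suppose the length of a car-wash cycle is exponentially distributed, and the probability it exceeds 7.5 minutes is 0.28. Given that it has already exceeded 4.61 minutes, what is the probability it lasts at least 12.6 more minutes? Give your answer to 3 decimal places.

0.118

From e^(−λ·7.5) = 0.28, λ = −ln(0.28)/7.5 = 0.169729.
Memoryless: P(X > 4.61+12.6 | X > 4.61) = P(X > 12.6) = e^(−0.169729·12.6) ≈ 0.118.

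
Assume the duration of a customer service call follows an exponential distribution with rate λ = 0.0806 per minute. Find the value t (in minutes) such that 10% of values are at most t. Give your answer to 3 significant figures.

1.31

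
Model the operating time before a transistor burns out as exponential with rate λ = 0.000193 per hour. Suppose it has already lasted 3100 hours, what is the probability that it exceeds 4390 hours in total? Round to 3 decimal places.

P(X > s+t | X > s) = e^(−λ(s+t))/e^(−λs) = e^(−λt), independent of s = 3100.
P(X > 1290) = e^(−0.24897) ≈ 0.780.

0.780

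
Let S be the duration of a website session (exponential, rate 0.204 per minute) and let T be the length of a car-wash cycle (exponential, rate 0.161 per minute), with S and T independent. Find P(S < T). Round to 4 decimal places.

λ_1 = 0.204, λ_2 = 0.161.
For independent exponentials, P(S < T) = λ_1/(λ_1+λ_2) = 0.204/0.365 ≈ 0.5589.

0.5589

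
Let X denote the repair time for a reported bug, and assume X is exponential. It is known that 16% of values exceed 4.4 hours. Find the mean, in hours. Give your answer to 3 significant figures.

2.40

e^(−λ·4.4) = 0.16 ⇒ λ = −ln(0.16)/4.4 = 0.416496.
Mean = 1/λ = 2.40098 hours.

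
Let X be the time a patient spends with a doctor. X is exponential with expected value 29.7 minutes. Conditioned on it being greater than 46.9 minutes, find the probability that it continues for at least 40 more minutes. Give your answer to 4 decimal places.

0.2601

The rate is λ = 1/29.7 = 0.03367 per minute.
By the memoryless property, P(X > 46.9+40 | X > 46.9) = P(X > 40).
P(X > 40) = e^(−1.3468) ≈ 0.2601.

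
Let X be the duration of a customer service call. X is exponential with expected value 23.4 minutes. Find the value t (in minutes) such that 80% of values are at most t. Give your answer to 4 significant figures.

The rate is λ = 1/23.4 = 0.042735 per minute.
Set 1 − e^(−λt) = 0.8, so t = −ln(0.2)/λ = 1.6094/0.042735 ≈ 37.6608 minutes.

37.66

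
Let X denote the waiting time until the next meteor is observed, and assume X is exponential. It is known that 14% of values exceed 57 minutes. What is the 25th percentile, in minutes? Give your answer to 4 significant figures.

e^(−λ·57) = 0.14 ⇒ λ = −ln(0.14)/57 = 0.0344932.
25th percentile: 1 − e^(−λt) = 0.25, t = −ln(0.75)/λ = 8.34025 minutes.

8.340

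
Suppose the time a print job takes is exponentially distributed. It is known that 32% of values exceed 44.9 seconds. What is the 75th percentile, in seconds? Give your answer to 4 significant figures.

e^(−λ·44.9) = 0.32 ⇒ λ = −ln(0.32)/44.9 = 0.0253772.
75th percentile: 1 − e^(−λt) = 0.75, t = −ln(0.25)/λ = 54.6276 seconds.

54.63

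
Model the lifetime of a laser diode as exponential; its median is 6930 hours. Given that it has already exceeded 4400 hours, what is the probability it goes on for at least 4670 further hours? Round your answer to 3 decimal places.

0.627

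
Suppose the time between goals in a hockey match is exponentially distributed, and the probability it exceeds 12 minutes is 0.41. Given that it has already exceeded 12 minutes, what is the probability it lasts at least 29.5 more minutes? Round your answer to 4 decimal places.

0.1117

From e^(−λ·12) = 0.41, λ = −ln(0.41)/12 = 0.0742998.
Memoryless: P(X > 12+29.5 | X > 12) = P(X > 29.5) = e^(−0.0742998·29.5) ≈ 0.1117.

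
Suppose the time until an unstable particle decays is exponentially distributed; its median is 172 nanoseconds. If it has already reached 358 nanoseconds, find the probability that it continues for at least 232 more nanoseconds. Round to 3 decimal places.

For an exponential, median = ln(2)/λ, so λ = ln 2 / 172 = 0.00402993 per nanosecond.
P(X > s+t | X > s) = e^(−λ(s+t))/e^(−λs) = e^(−λt), independent of s = 358.
P(X > 232) = e^(−0.93494) ≈ 0.393.

0.393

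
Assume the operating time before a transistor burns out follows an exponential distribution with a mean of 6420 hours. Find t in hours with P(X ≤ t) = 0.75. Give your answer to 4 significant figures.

The rate is λ = 1/6420 = 0.000155763 per hour.
Set 1 − e^(−λt) = 0.75, so t = −ln(0.25)/λ = 1.3863/0.000155763 ≈ 8900.01 hours.

8900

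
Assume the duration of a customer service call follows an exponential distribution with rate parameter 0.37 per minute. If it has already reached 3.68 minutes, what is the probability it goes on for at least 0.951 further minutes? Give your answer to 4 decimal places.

By the memoryless property, P(X > 3.68+0.951 | X > 3.68) = P(X > 0.951).
P(X > 0.951) = e^(−0.35187) ≈ 0.7034.

0.7034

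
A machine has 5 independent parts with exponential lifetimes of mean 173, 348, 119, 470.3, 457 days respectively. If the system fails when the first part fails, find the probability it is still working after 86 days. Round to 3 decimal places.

0.159

The first failure time is exponential with rate Σλ_i = 1/173 + 1/348 + 1/119 + 1/470.3 + 1/457 = 0.0213718 per day.
P(min > 86) = e^(−0.0213718·86) = e^(−1.838) ≈ 0.159.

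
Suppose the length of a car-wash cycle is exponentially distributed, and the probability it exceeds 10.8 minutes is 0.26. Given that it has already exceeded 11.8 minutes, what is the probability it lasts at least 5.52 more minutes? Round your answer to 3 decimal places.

0.502

From e^(−λ·10.8) = 0.26, λ = −ln(0.26)/10.8 = 0.124729.
Memoryless: P(X > 11.8+5.52 | X > 11.8) = P(X > 5.52) = e^(−0.124729·5.52) ≈ 0.502.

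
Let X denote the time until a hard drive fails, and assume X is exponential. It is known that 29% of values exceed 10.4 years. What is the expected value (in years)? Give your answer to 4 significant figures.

e^(−λ·10.4) = 0.29 ⇒ λ = −ln(0.29)/10.4 = 0.119026.
Mean = 1/λ = 8.4015 years.

8.401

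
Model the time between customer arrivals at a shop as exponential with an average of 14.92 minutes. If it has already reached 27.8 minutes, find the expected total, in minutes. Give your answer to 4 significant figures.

42.72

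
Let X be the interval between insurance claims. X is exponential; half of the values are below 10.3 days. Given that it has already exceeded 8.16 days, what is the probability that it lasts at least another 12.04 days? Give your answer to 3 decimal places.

For an exponential, median = ln(2)/λ, so λ = ln 2 / 10.3 = 0.0672958 per day.
The exponential is memoryless, so the remaining time is again Exp(λ): the condition X > 8.16 is irrelevant.
P(X > 12.04) = e^(−0.81024) ≈ 0.445.

0.445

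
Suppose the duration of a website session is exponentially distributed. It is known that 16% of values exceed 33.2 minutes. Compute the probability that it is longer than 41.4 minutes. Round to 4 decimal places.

0.1018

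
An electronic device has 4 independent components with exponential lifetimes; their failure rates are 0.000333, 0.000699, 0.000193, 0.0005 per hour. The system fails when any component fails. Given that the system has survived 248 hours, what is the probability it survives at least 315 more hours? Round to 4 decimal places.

0.5808

Time to first failure ~ Exp(Σλ) with Σλ = 0.001725.
By memorylessness, P(T > 248+315 | T > 248) = P(T > 315) = e^(−0.001725·315) ≈ 0.5808.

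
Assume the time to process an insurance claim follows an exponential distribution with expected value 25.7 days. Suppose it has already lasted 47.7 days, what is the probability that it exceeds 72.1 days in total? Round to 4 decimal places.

0.3870

The rate is λ = 1/25.7 = 0.0389105 per day.
P(X > s+t | X > s) = e^(−λ(s+t))/e^(−λs) = e^(−λt), independent of s = 47.7.
P(X > 24.4) = e^(−0.94942) ≈ 0.3870.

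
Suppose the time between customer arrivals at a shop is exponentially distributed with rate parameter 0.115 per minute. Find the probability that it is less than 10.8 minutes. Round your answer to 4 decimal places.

0.7112

P(X ≤ 10.8) = 1 − e^(−λ·10.8) = 1 − e^(−1.242) ≈ 0.7112.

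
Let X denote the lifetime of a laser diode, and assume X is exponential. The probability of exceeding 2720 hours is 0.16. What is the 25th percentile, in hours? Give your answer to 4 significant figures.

e^(−λ·2720) = 0.16 ⇒ λ = −ln(0.16)/2720 = 0.000673743.
25th percentile: 1 − e^(−λt) = 0.25, t = −ln(0.75)/λ = 426.991 hours.

427.0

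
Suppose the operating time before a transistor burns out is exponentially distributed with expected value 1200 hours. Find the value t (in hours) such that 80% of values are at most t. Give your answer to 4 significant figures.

The rate is λ = 1/1200 = 0.000833333 per hour.
Set 1 − e^(−λt) = 0.8, so t = −ln(0.2)/λ = 1.6094/0.000833333 ≈ 1931.33 hours.

1931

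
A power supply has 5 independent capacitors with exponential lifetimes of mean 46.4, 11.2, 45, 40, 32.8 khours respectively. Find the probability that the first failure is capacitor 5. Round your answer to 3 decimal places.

Rates: λ_i = 1/mean_i → 0.0215517, 0.0892857, 0.0222222, 0.025, 0.0304878; Σλ = 0.188547.
P(capacitor 5 first) = λ_5/Σλ = 0.0304878/0.188547 ≈ 0.162.

0.162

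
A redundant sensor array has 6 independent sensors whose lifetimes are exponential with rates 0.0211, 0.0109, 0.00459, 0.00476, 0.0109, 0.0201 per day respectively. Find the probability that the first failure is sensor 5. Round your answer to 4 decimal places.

0.1507

The time to first failure is exponential with rate Σλ = 0.0211 + 0.0109 + 0.00459 + 0.00476 + 0.0109 + 0.0201 = 0.07235.
P(sensor 5 first) = λ_5/Σλ = 0.0109/0.07235 ≈ 0.1507.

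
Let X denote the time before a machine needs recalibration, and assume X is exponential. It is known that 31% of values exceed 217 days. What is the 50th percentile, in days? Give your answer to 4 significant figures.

128.4

e^(−λ·217) = 0.31 ⇒ λ = −ln(0.31)/217 = 0.00539716.
50th percentile: 1 − e^(−λt) = 0.5, t = −ln(0.5)/λ = 128.428 days.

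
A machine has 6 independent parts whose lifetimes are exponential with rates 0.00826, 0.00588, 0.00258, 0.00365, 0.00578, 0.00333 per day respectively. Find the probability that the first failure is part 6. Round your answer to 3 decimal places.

The time to first failure is exponential with rate Σλ = 0.00826 + 0.00588 + 0.00258 + 0.00365 + 0.00578 + 0.00333 = 0.02948.
P(part 6 first) = λ_6/Σλ = 0.00333/0.02948 ≈ 0.113.

0.113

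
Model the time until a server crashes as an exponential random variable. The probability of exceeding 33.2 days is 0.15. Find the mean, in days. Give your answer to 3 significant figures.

17.5

e^(−λ·33.2) = 0.15 ⇒ λ = −ln(0.15)/33.2 = 0.0571422.
Mean = 1/λ = 17.5002 days.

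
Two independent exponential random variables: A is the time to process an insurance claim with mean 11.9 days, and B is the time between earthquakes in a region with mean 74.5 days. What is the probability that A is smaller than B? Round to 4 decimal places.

0.8623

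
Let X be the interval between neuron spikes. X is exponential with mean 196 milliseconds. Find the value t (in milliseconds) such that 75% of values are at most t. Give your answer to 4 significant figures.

271.7

The rate is λ = 1/196 = 0.00510204 per millisecond.
Set 1 − e^(−λt) = 0.75, so t = −ln(0.25)/λ = 1.3863/0.00510204 ≈ 271.714 milliseconds.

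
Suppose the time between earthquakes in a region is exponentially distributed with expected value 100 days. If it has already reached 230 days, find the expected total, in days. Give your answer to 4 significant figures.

330.0

The rate is λ = 1/100 = 0.01 per day.
By memorylessness, E[X | X > 230] = 230 + 1/λ = 230 + 100 = 330 days.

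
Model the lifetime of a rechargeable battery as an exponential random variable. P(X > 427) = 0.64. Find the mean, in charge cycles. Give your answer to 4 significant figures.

e^(−λ·427) = 0.64 ⇒ λ = −ln(0.64)/427 = 0.00104517.
Mean = 1/λ = 956.783 charge cycles.

956.8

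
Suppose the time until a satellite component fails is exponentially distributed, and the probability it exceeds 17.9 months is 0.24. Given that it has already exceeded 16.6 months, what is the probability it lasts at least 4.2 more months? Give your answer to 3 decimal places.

From e^(−λ·17.9) = 0.24, λ = −ln(0.24)/17.9 = 0.0797272.
Memoryless: P(X > 16.6+4.2 | X > 16.6) = P(X > 4.2) = e^(−0.0797272·4.2) ≈ 0.715.

0.715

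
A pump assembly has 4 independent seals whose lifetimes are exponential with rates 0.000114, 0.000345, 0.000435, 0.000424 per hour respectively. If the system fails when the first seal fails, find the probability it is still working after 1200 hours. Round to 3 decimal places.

The time to first failure is exponential with rate Σλ = 0.000114 + 0.000345 + 0.000435 + 0.000424 = 0.001318.
P(min > 1200) = e^(−0.001318·1200) = e^(−1.5816) ≈ 0.206.

0.206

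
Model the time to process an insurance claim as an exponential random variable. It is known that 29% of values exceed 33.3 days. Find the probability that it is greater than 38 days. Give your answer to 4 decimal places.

e^(−λ·33.3) = 0.29 ⇒ λ = −ln(0.29)/33.3 = 0.0371734.
P(X > 38) = e^(−0.0371734·38) = e^(−1.4126) ≈ 0.2435.

0.2435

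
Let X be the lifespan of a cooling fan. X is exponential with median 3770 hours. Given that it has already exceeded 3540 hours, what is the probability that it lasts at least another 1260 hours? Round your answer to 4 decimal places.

For an exponential, median = ln(2)/λ, so λ = ln 2 / 3770 = 0.000183859 per hour.
The exponential is memoryless, so the remaining time is again Exp(λ): the condition X > 3540 is irrelevant.
P(X > 1260) = e^(−0.23166) ≈ 0.7932.

0.7932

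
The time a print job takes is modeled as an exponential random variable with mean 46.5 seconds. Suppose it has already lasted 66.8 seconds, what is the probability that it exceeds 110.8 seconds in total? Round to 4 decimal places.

0.3882

The rate is λ = 1/46.5 = 0.0215054 per second.
The exponential is memoryless, so the remaining time is again Exp(λ): the condition X > 66.8 is irrelevant.
P(X > 44) = e^(−0.94624) ≈ 0.3882.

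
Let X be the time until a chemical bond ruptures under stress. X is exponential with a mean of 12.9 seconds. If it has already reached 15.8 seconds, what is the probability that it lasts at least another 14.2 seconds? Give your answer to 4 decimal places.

The rate is λ = 1/12.9 = 0.0775194 per second.
P(X > s+t | X > s) = e^(−λ(s+t))/e^(−λs) = e^(−λt), independent of s = 15.8.
P(X > 14.2) = e^(−1.1008) ≈ 0.3326.

0.3326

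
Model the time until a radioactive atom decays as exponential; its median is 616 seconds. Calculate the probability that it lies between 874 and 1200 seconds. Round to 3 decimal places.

For an exponential, median = ln(2)/λ, so λ = ln 2 / 616 = 0.00112524 per second.
P(874 < X < 1200) = e^(−λ·874) − e^(−λ·1200) = 0.37402 − 0.25917 ≈ 0.115.

0.115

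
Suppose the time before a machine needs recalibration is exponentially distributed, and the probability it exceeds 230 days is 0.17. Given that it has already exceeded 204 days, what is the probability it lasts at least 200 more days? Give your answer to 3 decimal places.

From e^(−λ·230) = 0.17, λ = −ln(0.17)/230 = 0.00770416.
Memoryless: P(X > 204+200 | X > 204) = P(X > 200) = e^(−0.00770416·200) ≈ 0.214.

0.214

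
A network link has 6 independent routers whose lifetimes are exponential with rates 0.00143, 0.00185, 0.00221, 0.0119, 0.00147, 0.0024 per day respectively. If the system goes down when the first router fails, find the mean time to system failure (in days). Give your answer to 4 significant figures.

The time to first failure is exponential with rate Σλ = 0.00143 + 0.00185 + 0.00221 + 0.0119 + 0.00147 + 0.0024 = 0.02126.
E[min] = 1/Σλ = 1/0.02126 = 47.0367 days.

47.04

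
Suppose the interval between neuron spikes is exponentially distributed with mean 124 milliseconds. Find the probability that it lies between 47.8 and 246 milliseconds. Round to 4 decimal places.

The rate is λ = 1/124 = 0.00806452 per millisecond.
P(47.8 < X < 246) = e^(−λ·47.8) − e^(−λ·246) = 0.68012 − 0.13754 ≈ 0.5426.

0.5426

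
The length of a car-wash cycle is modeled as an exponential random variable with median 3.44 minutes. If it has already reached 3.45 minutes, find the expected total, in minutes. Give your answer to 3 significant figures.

For an exponential, median = ln(2)/λ, so λ = ln 2 / 3.44 = 0.201496 per minute.
By memorylessness, E[X | X > 3.45] = 3.45 + 1/λ = 3.45 + 4.96287 = 8.41287 minutes.

8.41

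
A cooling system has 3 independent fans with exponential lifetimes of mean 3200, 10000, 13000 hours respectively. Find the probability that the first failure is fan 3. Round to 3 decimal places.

Rates: λ_i = 1/mean_i → 0.0003125, 0.0001, 0.0000769231; Σλ = 0.000489423.
P(fan 3 first) = λ_3/Σλ = 0.0000769231/0.000489423 ≈ 0.157.

0.157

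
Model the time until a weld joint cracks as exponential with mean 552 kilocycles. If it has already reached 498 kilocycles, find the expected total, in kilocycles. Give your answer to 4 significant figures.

1050

The rate is λ = 1/552 = 0.00181159 per kilocycle.
By memorylessness, E[X | X > 498] = 498 + 1/λ = 498 + 552 = 1050 kilocycles.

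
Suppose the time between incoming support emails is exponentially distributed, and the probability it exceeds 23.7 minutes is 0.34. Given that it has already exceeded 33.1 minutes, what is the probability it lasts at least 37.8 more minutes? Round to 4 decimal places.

From e^(−λ·23.7) = 0.34, λ = −ln(0.34)/23.7 = 0.0455194.
Memoryless: P(X > 33.1+37.8 | X > 33.1) = P(X > 37.8) = e^(−0.0455194·37.8) ≈ 0.1790.

0.1790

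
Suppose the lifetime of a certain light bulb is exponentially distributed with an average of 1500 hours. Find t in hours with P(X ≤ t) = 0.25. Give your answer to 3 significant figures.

432

The rate is λ = 1/1500 = 0.000666667 per hour.
Set 1 − e^(−λt) = 0.25, so t = −ln(0.75)/λ = 0.28768/0.000666667 ≈ 431.523 hours.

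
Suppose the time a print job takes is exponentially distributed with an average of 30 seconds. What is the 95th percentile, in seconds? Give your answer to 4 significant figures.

89.87

The rate is λ = 1/30 = 0.0333333 per second.
Set 1 − e^(−λt) = 0.95, so t = −ln(0.05)/λ = 2.9957/0.0333333 ≈ 89.872 seconds.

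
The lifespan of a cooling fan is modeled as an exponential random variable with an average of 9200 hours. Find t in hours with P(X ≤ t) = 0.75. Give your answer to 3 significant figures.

12800

The rate is λ = 1/9200 = 0.000108696 per hour.
Set 1 − e^(−λt) = 0.75, so t = −ln(0.25)/λ = 1.3863/0.000108696 ≈ 12753.9 hours.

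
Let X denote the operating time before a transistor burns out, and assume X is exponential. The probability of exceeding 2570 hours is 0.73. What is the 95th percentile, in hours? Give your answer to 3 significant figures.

24500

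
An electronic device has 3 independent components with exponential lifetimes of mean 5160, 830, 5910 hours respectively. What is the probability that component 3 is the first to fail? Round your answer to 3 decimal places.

0.108

Rates: λ_i = 1/mean_i → 0.000193798, 0.00120482, 0.000169205; Σλ = 0.00156782.
P(component 3 first) = λ_3/Σλ = 0.000169205/0.00156782 ≈ 0.108.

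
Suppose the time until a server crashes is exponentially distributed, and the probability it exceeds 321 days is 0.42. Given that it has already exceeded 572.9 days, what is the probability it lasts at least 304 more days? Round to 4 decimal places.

0.4397

From e^(−λ·321) = 0.42, λ = −ln(0.42)/321 = 0.00270249.
Memoryless: P(X > 572.9+304 | X > 572.9) = P(X > 304) = e^(−0.00270249·304) ≈ 0.4397.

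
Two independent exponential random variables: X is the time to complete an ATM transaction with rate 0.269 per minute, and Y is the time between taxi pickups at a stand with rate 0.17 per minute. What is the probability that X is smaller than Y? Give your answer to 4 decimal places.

0.6128

λ_1 = 0.269, λ_2 = 0.17.
For independent exponentials, P(X < Y) = λ_1/(λ_1+λ_2) = 0.269/0.439 ≈ 0.6128.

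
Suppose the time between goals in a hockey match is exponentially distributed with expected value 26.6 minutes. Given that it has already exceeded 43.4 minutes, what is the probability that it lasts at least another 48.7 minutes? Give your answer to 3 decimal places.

0.160

The rate is λ = 1/26.6 = 0.037594 per minute.
The exponential is memoryless, so the remaining time is again Exp(λ): the condition X > 43.4 is irrelevant.
P(X > 48.7) = e^(−1.8308) ≈ 0.160.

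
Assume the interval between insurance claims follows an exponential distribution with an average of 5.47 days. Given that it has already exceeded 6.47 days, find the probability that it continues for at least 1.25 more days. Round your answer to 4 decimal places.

0.7957

The rate is λ = 1/5.47 = 0.182815 per day.
P(X > s+t | X > s) = e^(−λ(s+t))/e^(−λs) = e^(−λt), independent of s = 6.47.
P(X > 1.25) = e^(−0.22852) ≈ 0.7957.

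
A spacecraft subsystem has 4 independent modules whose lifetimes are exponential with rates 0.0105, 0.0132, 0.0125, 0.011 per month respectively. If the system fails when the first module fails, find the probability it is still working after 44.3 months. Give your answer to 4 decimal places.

0.1236

The time to first failure is exponential with rate Σλ = 0.0105 + 0.0132 + 0.0125 + 0.011 = 0.0472.
P(min > 44.3) = e^(−0.0472·44.3) = e^(−2.091) ≈ 0.1236.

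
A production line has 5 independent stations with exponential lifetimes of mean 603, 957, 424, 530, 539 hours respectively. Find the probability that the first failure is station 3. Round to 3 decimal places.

0.268

Rates: λ_i = 1/mean_i → 0.00165837, 0.00104493, 0.00235849, 0.00188679, 0.00185529; Σλ = 0.00880388.
P(station 3 first) = λ_3/Σλ = 0.00235849/0.00880388 ≈ 0.268.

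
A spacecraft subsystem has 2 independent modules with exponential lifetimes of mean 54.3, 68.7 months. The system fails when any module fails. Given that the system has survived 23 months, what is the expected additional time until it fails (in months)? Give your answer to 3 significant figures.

30.3

First-failure rate Σλ = 1/54.3 + 1/68.7 = 0.0329722.
By memorylessness the expected residual is 1/Σλ = 30.3285 months, regardless of the 23 already elapsed.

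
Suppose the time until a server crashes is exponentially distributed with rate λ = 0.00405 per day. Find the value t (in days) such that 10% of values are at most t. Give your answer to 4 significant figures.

26.01

Set 1 − e^(−λt) = 0.1, so t = −ln(0.9)/λ = 0.10536/0.00405 ≈ 26.0149 days.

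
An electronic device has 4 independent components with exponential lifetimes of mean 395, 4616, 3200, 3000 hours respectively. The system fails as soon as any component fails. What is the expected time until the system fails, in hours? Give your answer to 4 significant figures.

294.6

The first failure time is exponential with rate Σλ_i = 1/395 + 1/4616 + 1/3200 + 1/3000 = 0.00339412 per hour.
E[min] = 1/Σλ = 1/0.00339412 = 294.627 hours.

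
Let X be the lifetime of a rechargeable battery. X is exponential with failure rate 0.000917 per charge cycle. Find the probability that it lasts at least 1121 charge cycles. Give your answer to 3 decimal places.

0.358

P(X > 1121) = e^(−λ·1121) = e^(−1.028) ≈ 0.358.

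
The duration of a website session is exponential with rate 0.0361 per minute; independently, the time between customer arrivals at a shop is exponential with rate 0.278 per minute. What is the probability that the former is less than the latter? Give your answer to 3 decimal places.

0.115

λ_1 = 0.0361, λ_2 = 0.278.
For independent exponentials, P(the former < the latter) = λ_1/(λ_1+λ_2) = 0.0361/0.3141 ≈ 0.115.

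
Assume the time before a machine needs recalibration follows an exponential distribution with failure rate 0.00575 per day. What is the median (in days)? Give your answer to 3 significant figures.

121

Set 1 − e^(−λt) = 0.5, so t = −ln(0.5)/λ = 0.69315/0.00575 ≈ 120.547 days.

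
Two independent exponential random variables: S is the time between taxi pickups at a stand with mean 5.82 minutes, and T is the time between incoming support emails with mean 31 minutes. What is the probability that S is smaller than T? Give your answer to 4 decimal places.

0.8419

λ_1 = 1/5.82 = 0.171821, λ_2 = 1/31 = 0.0322581.
For independent exponentials, P(S < T) = λ_1/(λ_1+λ_2) = 0.171821/0.204079 ≈ 0.8419.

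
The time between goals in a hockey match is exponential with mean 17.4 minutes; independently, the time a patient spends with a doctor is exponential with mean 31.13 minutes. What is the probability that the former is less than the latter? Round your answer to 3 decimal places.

λ_1 = 1/17.4 = 0.0574713, λ_2 = 1/31.13 = 0.0321234.
For independent exponentials, P(the former < the latter) = λ_1/(λ_1+λ_2) = 0.0574713/0.0895946 ≈ 0.641.

0.641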